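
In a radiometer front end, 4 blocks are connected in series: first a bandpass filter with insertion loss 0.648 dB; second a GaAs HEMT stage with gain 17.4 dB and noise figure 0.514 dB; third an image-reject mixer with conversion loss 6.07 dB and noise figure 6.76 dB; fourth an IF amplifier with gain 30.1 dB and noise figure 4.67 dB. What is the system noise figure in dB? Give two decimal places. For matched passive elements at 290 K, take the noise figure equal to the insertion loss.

1.91 dB

Convert to linear (a loss of L dB is a gain of −L dB): F_i = 10^(NF_i/10), G_i = 10^(G_i,dB/10)
  Stage 1: F_1 = 10^(0.648/10) = 1.161, G_1 = 10^(−0.648/10) = 0.8614
  Stage 2: F_2 = 10^(0.514/10) = 1.126, G_2 = 10^(17.4/10) = 54.95
  Stage 3: F_3 = 10^(6.76/10) = 4.742, G_3 = 10^(−6.07/10) = 0.2472
  Stage 4: F_4 = 10^(4.67/10) = 2.931, G_4 = 10^(30.1/10) = 1023
Friis cascade:
  F = 1.161 + (1.126 − 1)/0.8614 + (4.742 − 1)/47.34 + (2.931 − 1)/11.70 = 1.551
NF = 10 log₁₀(1.551) = 1.91 dB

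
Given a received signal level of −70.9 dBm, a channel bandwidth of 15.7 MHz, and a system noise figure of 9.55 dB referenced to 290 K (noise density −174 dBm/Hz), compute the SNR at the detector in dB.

Noise floor: N = −174 + 10 log₁₀(B) + NF
10 log₁₀(1.57×10⁷) = 71.96 dB
N = −174 + 71.96 + 9.55 = −92.49 dBm
SNR = P_sig − N = −70.9 − (−92.49) = 21.59 dB → 21.6 dB

21.6 dB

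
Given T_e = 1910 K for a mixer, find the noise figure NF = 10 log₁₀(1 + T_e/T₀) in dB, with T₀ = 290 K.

F = 1 + T_e/T₀ = 1 + 1910/290 = 7.58621
NF = 10 log₁₀(7.58621) = 8.80 dB

8.80 dB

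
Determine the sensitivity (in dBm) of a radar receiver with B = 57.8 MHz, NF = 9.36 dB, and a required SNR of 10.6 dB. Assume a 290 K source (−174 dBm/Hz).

Sensitivity = −174 + 10 log₁₀(B) + NF + SNR_min
= −174 + 77.62 + 9.36 + 10.6
= −76.42 dBm → −76.4 dBm

−76.4 dBm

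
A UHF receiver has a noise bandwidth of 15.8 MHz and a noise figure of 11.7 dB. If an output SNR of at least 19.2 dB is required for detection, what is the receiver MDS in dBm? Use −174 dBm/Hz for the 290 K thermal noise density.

−71.1 dBm

Sensitivity = −174 + 10 log₁₀(B) + NF + SNR_min
= −174 + 71.99 + 11.7 + 19.2
= −71.11 dBm → −71.1 dBm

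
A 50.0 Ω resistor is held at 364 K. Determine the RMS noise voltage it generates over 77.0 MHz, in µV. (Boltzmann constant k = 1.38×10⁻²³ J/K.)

8.80 µV

V_n = √(4kTRB)
4kTRB = 4 × 1.38×10⁻²³ × 364 × 5.00×10¹ × 7.70×10⁷ = 7.74×10⁻¹¹ V²
V_n = √(7.74×10⁻¹¹) = 8.80×10⁻⁶ V = 8.80 µV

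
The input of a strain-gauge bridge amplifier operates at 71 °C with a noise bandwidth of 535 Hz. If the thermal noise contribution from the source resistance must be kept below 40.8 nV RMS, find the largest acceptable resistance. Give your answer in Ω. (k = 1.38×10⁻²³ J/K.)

164 Ω

T = 71 °C + 273.15 = 344.15 K
Johnson–Nyquist: V_n = √(4kTRB) ⇒ R = V_n² / (4kTB)
4kTB = 4 × 1.38×10⁻²³ × 344.15 × 5.35×10² = 1.02×10⁻¹⁷
R = (4.08×10⁻⁸)² / 1.02×10⁻¹⁷ = 1.64×10² Ω = 164 Ω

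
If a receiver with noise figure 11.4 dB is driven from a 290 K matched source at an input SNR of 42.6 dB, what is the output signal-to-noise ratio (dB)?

31.2 dB

By definition F = SNR_in/SNR_out, so in dB: SNR_out = SNR_in − NF
SNR_out = 42.6 − 11.4 = 31.2 dB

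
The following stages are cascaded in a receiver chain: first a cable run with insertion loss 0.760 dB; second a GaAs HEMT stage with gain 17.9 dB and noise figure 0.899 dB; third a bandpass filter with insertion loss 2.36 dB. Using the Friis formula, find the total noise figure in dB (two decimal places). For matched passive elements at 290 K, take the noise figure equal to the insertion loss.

1.70 dB

Convert to linear (a loss of L dB is a gain of −L dB): F_i = 10^(NF_i/10), G_i = 10^(G_i,dB/10)
  Stage 1: F_1 = 10^(0.760/10) = 1.191, G_1 = 10^(−0.760/10) = 0.8395
  Stage 2: F_2 = 10^(0.899/10) = 1.230, G_2 = 10^(17.9/10) = 61.66
  Stage 3: F_3 = 10^(2.36/10) = 1.722, G_3 = 10^(−2.36/10) = 0.5808
Friis cascade:
  F = 1.191 + (1.230 − 1)/0.8395 + (1.722 − 1)/51.76 = 1.479
NF = 10 log₁₀(1.479) = 1.70 dB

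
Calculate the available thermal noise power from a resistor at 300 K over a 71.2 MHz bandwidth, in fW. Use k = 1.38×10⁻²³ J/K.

P_n = kTB = 1.38×10⁻²³ × 300 × 7.12×10⁷ = 2.95×10⁻¹³ W = 295 fW

295 fW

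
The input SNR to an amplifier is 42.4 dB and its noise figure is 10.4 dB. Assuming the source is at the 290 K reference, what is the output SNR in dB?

32.0 dB

By definition F = SNR_in/SNR_out, so in dB: SNR_out = SNR_in − NF
SNR_out = 42.4 − 10.4 = 32.0 dB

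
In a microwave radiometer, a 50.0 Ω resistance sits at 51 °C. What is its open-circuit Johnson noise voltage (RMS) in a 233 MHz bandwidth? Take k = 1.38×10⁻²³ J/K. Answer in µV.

T = 51 °C + 273.15 = 324.15 K
V_n = √(4kTRB)
4kTRB = 4 × 1.38×10⁻²³ × 324.15 × 5.00×10¹ × 2.33×10⁸ = 2.08×10⁻¹⁰ V²
V_n = √(2.08×10⁻¹⁰) = 1.44×10⁻⁵ V = 14.4 µV

14.4 µV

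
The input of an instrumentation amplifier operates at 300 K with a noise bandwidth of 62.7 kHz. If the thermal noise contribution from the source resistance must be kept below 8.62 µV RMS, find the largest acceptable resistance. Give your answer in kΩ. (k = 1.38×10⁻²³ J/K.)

71.6 kΩ

Johnson–Nyquist: V_n = √(4kTRB) ⇒ R = V_n² / (4kTB)
4kTB = 4 × 1.38×10⁻²³ × 300 × 6.27×10⁴ = 1.04×10⁻¹⁵
R = (8.62×10⁻⁶)² / 1.04×10⁻¹⁵ = 7.16×10⁴ Ω = 71.6 kΩ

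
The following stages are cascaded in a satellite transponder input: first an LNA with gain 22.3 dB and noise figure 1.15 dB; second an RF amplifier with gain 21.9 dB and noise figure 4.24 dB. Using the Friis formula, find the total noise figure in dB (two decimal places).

Convert to linear (a loss of L dB is a gain of −L dB): F_i = 10^(NF_i/10), G_i = 10^(G_i,dB/10)
  Stage 1: F_1 = 10^(1.15/10) = 1.303, G_1 = 10^(22.3/10) = 169.8
  Stage 2: F_2 = 10^(4.24/10) = 2.655, G_2 = 10^(21.9/10) = 154.9
Friis cascade:
  F = 1.303 + (2.655 − 1)/169.8 = 1.313
NF = 10 log₁₀(1.313) = 1.18 dB

1.18 dB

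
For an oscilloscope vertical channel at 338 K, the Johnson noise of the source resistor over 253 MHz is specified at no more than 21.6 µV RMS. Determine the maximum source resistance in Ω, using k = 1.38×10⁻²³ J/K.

98.8 Ω

Johnson–Nyquist: V_n = √(4kTRB) ⇒ R = V_n² / (4kTB)
4kTB = 4 × 1.38×10⁻²³ × 338 × 2.53×10⁸ = 4.72×10⁻¹²
R = (2.16×10⁻⁵)² / 4.72×10⁻¹² = 9.88×10¹ Ω = 98.8 Ω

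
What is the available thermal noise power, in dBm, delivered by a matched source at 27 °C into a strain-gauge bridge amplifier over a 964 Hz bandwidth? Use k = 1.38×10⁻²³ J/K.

T = 27 °C + 273.15 = 300.15 K
P_n = kTB = 1.38×10⁻²³ × 300.15 × 9.64×10² = 3.99×10⁻¹⁸ W
In dBm: 10 log₁₀(3.99×10⁻¹⁸ / 10⁻³) = −144.0 dBm

−144.0 dBm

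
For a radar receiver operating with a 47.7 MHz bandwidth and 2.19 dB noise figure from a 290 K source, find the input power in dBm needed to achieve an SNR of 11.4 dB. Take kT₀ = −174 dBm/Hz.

Sensitivity = −174 + 10 log₁₀(B) + NF + SNR_min
= −174 + 76.79 + 2.19 + 11.4
= −83.62 dBm → −83.6 dBm

−83.6 dBm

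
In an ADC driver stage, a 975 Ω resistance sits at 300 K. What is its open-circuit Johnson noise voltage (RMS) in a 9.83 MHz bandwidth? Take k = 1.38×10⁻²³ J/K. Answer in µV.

12.6 µV

V_n = √(4kTRB)
4kTRB = 4 × 1.38×10⁻²³ × 300 × 9.75×10² × 9.83×10⁶ = 1.59×10⁻¹⁰ V²
V_n = √(1.59×10⁻¹⁰) = 1.26×10⁻⁵ V = 12.6 µV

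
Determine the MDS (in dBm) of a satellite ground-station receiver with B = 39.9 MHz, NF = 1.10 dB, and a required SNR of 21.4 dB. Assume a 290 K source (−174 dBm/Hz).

Sensitivity = −174 + 10 log₁₀(B) + NF + SNR_min
= −174 + 76.01 + 1.10 + 21.4
= −75.49 dBm → −75.5 dBm

−75.5 dBm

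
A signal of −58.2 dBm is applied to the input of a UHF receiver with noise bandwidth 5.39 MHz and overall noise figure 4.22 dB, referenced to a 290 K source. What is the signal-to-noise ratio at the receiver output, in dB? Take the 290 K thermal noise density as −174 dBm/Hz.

Noise floor: N = −174 + 10 log₁₀(B) + NF
10 log₁₀(5.39×10⁶) = 67.32 dB
N = −174 + 67.32 + 4.22 = −102.46 dBm
SNR = P_sig − N = −58.2 − (−102.46) = 44.26 dB → 44.3 dB

44.3 dB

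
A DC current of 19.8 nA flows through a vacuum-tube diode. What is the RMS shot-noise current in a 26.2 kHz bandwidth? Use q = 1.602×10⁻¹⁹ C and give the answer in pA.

12.9 pA

I_n = √(2qI·B)
2qI·B = 2 × 1.602×10⁻¹⁹ × 1.98×10⁻⁸ × 2.62×10⁴ = 1.66×10⁻²² A²
I_n = √(1.66×10⁻²²) = 1.29×10⁻¹¹ A = 12.9 pA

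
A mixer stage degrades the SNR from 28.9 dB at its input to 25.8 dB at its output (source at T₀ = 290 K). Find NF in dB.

3.1 dB

NF (dB) = SNR_in(dB) − SNR_out(dB) when the source is at T₀
NF = 28.9 − 25.8 = 3.1 dB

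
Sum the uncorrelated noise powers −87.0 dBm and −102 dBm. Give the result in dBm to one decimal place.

Convert to linear, add, convert back:
P₁ = 2.00×10⁻¹² W, P₂ = 6.31×10⁻¹⁴ W
P_tot = 2.06×10⁻¹² W → 10 log₁₀(P_tot / 10⁻³) = −86.9 dBm

−86.9 dBm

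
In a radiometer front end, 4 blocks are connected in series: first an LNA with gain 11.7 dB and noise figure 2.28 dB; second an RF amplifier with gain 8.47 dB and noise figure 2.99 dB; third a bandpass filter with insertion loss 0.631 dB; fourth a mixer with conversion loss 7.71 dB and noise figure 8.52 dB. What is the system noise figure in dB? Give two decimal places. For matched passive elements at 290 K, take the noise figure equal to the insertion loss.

2.62 dB

Convert to linear (a loss of L dB is a gain of −L dB): F_i = 10^(NF_i/10), G_i = 10^(G_i,dB/10)
  Stage 1: F_1 = 10^(2.28/10) = 1.690, G_1 = 10^(11.7/10) = 14.79
  Stage 2: F_2 = 10^(2.99/10) = 1.991, G_2 = 10^(8.47/10) = 7.031
  Stage 3: F_3 = 10^(0.631/10) = 1.156, G_3 = 10^(−0.631/10) = 0.8648
  Stage 4: F_4 = 10^(8.52/10) = 7.112, G_4 = 10^(−7.71/10) = 0.1694
Friis cascade:
  F = 1.690 + (1.991 − 1)/14.79 + (1.156 − 1)/104.0 + (7.112 − 1)/89.93 = 1.827
NF = 10 log₁₀(1.827) = 2.62 dB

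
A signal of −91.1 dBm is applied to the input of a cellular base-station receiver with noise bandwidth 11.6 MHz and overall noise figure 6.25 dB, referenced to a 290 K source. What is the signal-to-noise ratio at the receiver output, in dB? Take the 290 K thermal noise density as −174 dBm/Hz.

Noise floor: N = −174 + 10 log₁₀(B) + NF
10 log₁₀(1.16×10⁷) = 70.64 dB
N = −174 + 70.64 + 6.25 = −97.11 dBm
SNR = P_sig − N = −91.1 − (−97.11) = 6.01 dB → 6.0 dB

6.0 dB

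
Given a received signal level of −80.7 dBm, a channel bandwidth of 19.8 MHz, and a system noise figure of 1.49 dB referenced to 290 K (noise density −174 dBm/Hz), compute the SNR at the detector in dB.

18.8 dB

Noise floor: N = −174 + 10 log₁₀(B) + NF
10 log₁₀(1.98×10⁷) = 72.97 dB
N = −174 + 72.97 + 1.49 = −99.54 dBm
SNR = P_sig − N = −80.7 − (−99.54) = 18.84 dB → 18.8 dB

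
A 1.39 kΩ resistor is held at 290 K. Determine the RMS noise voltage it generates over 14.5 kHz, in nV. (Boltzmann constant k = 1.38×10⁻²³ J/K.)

568 nV

V_n = √(4kTRB)
4kTRB = 4 × 1.38×10⁻²³ × 290 × 1.39×10³ × 1.45×10⁴ = 3.23×10⁻¹³ V²
V_n = √(3.23×10⁻¹³) = 5.68×10⁻⁷ V = 568 nV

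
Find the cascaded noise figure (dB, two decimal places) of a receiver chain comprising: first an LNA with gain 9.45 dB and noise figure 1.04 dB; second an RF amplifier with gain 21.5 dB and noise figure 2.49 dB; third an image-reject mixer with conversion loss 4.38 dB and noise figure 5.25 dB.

1.34 dB

Convert to linear (a loss of L dB is a gain of −L dB): F_i = 10^(NF_i/10), G_i = 10^(G_i,dB/10)
  Stage 1: F_1 = 10^(1.04/10) = 1.271, G_1 = 10^(9.45/10) = 8.810
  Stage 2: F_2 = 10^(2.49/10) = 1.774, G_2 = 10^(21.5/10) = 141.3
  Stage 3: F_3 = 10^(5.25/10) = 3.350, G_3 = 10^(−4.38/10) = 0.3648
Friis cascade:
  F = 1.271 + (1.774 − 1)/8.810 + (3.350 − 1)/1245 = 1.360
NF = 10 log₁₀(1.360) = 1.34 dB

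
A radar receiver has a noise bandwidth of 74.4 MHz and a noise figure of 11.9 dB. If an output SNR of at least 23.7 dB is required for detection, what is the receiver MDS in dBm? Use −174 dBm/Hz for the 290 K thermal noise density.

Sensitivity = −174 + 10 log₁₀(B) + NF + SNR_min
= −174 + 78.72 + 11.9 + 23.7
= −59.68 dBm → −59.7 dBm

−59.7 dBm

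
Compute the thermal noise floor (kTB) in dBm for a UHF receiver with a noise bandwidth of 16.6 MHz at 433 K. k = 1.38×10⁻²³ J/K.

−100.0 dBm

P_n = kTB = 1.38×10⁻²³ × 433 × 1.66×10⁷ = 9.92×10⁻¹⁴ W
In dBm: 10 log₁₀(9.92×10⁻¹⁴ / 10⁻³) = −100.0 dBm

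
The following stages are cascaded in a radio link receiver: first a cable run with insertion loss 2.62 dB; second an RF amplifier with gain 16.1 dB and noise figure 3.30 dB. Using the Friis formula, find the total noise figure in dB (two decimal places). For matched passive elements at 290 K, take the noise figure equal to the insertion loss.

5.92 dB

Convert to linear (a loss of L dB is a gain of −L dB): F_i = 10^(NF_i/10), G_i = 10^(G_i,dB/10)
  Stage 1: F_1 = 10^(2.62/10) = 1.828, G_1 = 10^(−2.62/10) = 0.5470
  Stage 2: F_2 = 10^(3.30/10) = 2.138, G_2 = 10^(16.1/10) = 40.74
Friis cascade:
  F = 1.828 + (2.138 − 1)/0.5470 = 3.908
NF = 10 log₁₀(3.908) = 5.92 dB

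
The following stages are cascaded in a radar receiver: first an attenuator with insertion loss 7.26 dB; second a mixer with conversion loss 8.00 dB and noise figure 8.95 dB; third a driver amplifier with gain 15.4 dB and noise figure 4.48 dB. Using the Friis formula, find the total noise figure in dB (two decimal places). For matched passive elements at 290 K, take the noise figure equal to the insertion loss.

Convert to linear (a loss of L dB is a gain of −L dB): F_i = 10^(NF_i/10), G_i = 10^(G_i,dB/10)
  Stage 1: F_1 = 10^(7.26/10) = 5.321, G_1 = 10^(−7.26/10) = 0.1879
  Stage 2: F_2 = 10^(8.95/10) = 7.852, G_2 = 10^(−8.00/10) = 0.1585
  Stage 3: F_3 = 10^(4.48/10) = 2.805, G_3 = 10^(15.4/10) = 34.67
Friis cascade:
  F = 5.321 + (7.852 − 1)/0.1879 + (2.805 − 1)/0.02979 = 102.4
NF = 10 log₁₀(102.4) = 20.10 dB

20.10 dB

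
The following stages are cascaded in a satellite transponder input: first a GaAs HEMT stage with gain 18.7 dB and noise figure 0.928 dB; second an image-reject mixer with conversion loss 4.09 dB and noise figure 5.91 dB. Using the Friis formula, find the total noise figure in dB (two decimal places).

Convert to linear (a loss of L dB is a gain of −L dB): F_i = 10^(NF_i/10), G_i = 10^(G_i,dB/10)
  Stage 1: F_1 = 10^(0.928/10) = 1.238, G_1 = 10^(18.7/10) = 74.13
  Stage 2: F_2 = 10^(5.91/10) = 3.899, G_2 = 10^(−4.09/10) = 0.3899
Friis cascade:
  F = 1.238 + (3.899 − 1)/74.13 = 1.277
NF = 10 log₁₀(1.277) = 1.06 dB

1.06 dB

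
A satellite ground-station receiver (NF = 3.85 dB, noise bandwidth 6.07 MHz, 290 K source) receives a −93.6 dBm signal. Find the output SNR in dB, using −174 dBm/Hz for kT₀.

8.7 dB

Noise floor: N = −174 + 10 log₁₀(B) + NF
10 log₁₀(6.07×10⁶) = 67.83 dB
N = −174 + 67.83 + 3.85 = −102.32 dBm
SNR = P_sig − N = −93.6 − (−102.32) = 8.72 dB → 8.7 dB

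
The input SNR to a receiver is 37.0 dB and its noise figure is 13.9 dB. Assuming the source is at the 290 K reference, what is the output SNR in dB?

23.1 dB

By definition F = SNR_in/SNR_out, so in dB: SNR_out = SNR_in − NF
SNR_out = 37.0 − 13.9 = 23.1 dB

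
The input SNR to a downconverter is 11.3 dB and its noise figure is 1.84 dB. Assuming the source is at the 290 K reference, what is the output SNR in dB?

By definition F = SNR_in/SNR_out, so in dB: SNR_out = SNR_in − NF
SNR_out = 11.3 − 1.84 = 9.46 dB

9.46 dB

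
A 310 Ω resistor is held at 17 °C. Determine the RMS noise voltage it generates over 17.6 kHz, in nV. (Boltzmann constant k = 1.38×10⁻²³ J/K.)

T = 17 °C + 273.15 = 290.15 K
V_n = √(4kTRB)
4kTRB = 4 × 1.38×10⁻²³ × 290.15 × 3.10×10² × 1.76×10⁴ = 8.74×10⁻¹⁴ V²
V_n = √(8.74×10⁻¹⁴) = 2.96×10⁻⁷ V = 296 nV

296 nV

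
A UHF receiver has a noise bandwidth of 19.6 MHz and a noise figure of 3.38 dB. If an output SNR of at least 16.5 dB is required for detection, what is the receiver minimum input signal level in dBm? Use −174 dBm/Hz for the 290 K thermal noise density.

Sensitivity = −174 + 10 log₁₀(B) + NF + SNR_min
= −174 + 72.92 + 3.38 + 16.5
= −81.20 dBm → −81.2 dBm

−81.2 dBm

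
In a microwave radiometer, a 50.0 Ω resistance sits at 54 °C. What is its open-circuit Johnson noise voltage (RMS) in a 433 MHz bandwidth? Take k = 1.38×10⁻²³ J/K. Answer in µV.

T = 54 °C + 273.15 = 327.15 K
V_n = √(4kTRB)
4kTRB = 4 × 1.38×10⁻²³ × 327.15 × 5.00×10¹ × 4.33×10⁸ = 3.91×10⁻¹⁰ V²
V_n = √(3.91×10⁻¹⁰) = 1.98×10⁻⁵ V = 19.8 µV

19.8 µV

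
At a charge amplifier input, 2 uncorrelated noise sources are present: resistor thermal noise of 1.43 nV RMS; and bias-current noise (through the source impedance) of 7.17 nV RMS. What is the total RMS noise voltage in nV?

7.31 nV

Uncorrelated sources add in power (mean-square): V_tot = √(ΣV_i²)
V_tot = √[(1.43×10⁻⁹)² + (7.17×10⁻⁹)²] = 7.31×10⁻⁹ V = 7.31 nV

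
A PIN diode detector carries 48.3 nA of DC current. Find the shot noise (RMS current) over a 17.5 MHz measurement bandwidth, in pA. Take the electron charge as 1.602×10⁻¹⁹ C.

520 pA

I_n = √(2qI·B)
2qI·B = 2 × 1.602×10⁻¹⁹ × 4.83×10⁻⁸ × 1.75×10⁷ = 2.71×10⁻¹⁹ A²
I_n = √(2.71×10⁻¹⁹) = 5.20×10⁻¹⁰ A = 520 pA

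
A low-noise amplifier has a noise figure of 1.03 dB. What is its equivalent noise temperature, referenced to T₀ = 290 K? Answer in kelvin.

F = 10^(1.03/10) = 1.26765
T_e = (F − 1)·T₀ = (1.26765 − 1) × 290 = 77.6 K

77.6 K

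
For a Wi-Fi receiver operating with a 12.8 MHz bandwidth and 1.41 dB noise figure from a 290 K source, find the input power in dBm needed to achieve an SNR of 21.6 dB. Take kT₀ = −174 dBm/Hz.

Sensitivity = −174 + 10 log₁₀(B) + NF + SNR_min
= −174 + 71.07 + 1.41 + 21.6
= −79.92 dBm → −79.9 dBm

−79.9 dBm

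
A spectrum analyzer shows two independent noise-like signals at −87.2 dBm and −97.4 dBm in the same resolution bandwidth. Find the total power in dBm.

Convert to linear, add, convert back:
P₁ = 1.91×10⁻¹² W, P₂ = 1.82×10⁻¹³ W
P_tot = 2.09×10⁻¹² W → 10 log₁₀(P_tot / 10⁻³) = −86.8 dBm

−86.8 dBm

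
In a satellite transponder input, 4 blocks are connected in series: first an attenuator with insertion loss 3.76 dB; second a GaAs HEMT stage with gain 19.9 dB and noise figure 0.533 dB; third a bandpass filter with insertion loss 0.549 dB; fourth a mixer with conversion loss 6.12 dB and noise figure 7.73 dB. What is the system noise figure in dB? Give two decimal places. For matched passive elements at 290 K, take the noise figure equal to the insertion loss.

Convert to linear (a loss of L dB is a gain of −L dB): F_i = 10^(NF_i/10), G_i = 10^(G_i,dB/10)
  Stage 1: F_1 = 10^(3.76/10) = 2.377, G_1 = 10^(−3.76/10) = 0.4207
  Stage 2: F_2 = 10^(0.533/10) = 1.131, G_2 = 10^(19.9/10) = 97.72
  Stage 3: F_3 = 10^(0.549/10) = 1.135, G_3 = 10^(−0.549/10) = 0.8813
  Stage 4: F_4 = 10^(7.73/10) = 5.929, G_4 = 10^(−6.12/10) = 0.2443
Friis cascade:
  F = 2.377 + (1.131 − 1)/0.4207 + (1.135 − 1)/41.11 + (5.929 − 1)/36.23 = 2.827
NF = 10 log₁₀(2.827) = 4.51 dB

4.51 dB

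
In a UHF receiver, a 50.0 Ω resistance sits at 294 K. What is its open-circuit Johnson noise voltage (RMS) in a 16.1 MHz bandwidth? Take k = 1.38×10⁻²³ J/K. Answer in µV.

3.61 µV

V_n = √(4kTRB)
4kTRB = 4 × 1.38×10⁻²³ × 294 × 5.00×10¹ × 1.61×10⁷ = 1.31×10⁻¹¹ V²
V_n = √(1.31×10⁻¹¹) = 3.61×10⁻⁶ V = 3.61 µV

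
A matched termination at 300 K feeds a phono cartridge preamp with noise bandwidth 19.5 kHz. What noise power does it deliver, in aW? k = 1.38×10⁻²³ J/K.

P_n = kTB = 1.38×10⁻²³ × 300 × 1.95×10⁴ = 8.07×10⁻¹⁷ W = 80.7 aW

80.7 aW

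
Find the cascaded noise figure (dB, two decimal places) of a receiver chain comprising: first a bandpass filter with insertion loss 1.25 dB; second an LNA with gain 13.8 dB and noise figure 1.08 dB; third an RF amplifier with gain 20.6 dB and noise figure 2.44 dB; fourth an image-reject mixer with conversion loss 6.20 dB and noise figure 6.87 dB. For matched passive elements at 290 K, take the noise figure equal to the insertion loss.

Convert to linear (a loss of L dB is a gain of −L dB): F_i = 10^(NF_i/10), G_i = 10^(G_i,dB/10)
  Stage 1: F_1 = 10^(1.25/10) = 1.334, G_1 = 10^(−1.25/10) = 0.7499
  Stage 2: F_2 = 10^(1.08/10) = 1.282, G_2 = 10^(13.8/10) = 23.99
  Stage 3: F_3 = 10^(2.44/10) = 1.754, G_3 = 10^(20.6/10) = 114.8
  Stage 4: F_4 = 10^(6.87/10) = 4.864, G_4 = 10^(−6.20/10) = 0.2399
Friis cascade:
  F = 1.334 + (1.282 − 1)/0.7499 + (1.754 − 1)/17.99 + (4.864 − 1)/2065 = 1.754
NF = 10 log₁₀(1.754) = 2.44 dB

2.44 dB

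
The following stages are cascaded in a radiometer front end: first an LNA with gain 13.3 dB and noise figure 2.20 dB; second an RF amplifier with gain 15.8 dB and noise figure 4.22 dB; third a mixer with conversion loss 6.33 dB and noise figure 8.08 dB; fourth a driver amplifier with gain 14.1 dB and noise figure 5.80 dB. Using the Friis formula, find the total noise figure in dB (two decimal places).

2.45 dB

Convert to linear (a loss of L dB is a gain of −L dB): F_i = 10^(NF_i/10), G_i = 10^(G_i,dB/10)
  Stage 1: F_1 = 10^(2.20/10) = 1.660, G_1 = 10^(13.3/10) = 21.38
  Stage 2: F_2 = 10^(4.22/10) = 2.642, G_2 = 10^(15.8/10) = 38.02
  Stage 3: F_3 = 10^(8.08/10) = 6.427, G_3 = 10^(−6.33/10) = 0.2328
  Stage 4: F_4 = 10^(5.80/10) = 3.802, G_4 = 10^(14.1/10) = 25.70
Friis cascade:
  F = 1.660 + (2.642 − 1)/21.38 + (6.427 − 1)/812.8 + (3.802 − 1)/189.2 = 1.758
NF = 10 log₁₀(1.758) = 2.45 dB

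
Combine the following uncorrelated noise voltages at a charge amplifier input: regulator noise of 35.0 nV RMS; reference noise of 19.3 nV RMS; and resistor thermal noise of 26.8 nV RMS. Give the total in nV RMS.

48.1 nV

Uncorrelated sources add in power (mean-square): V_tot = √(ΣV_i²)
V_tot = √[(3.50×10⁻⁸)² + (1.93×10⁻⁸)² + (2.68×10⁻⁸)²] = 4.81×10⁻⁸ V = 48.1 nV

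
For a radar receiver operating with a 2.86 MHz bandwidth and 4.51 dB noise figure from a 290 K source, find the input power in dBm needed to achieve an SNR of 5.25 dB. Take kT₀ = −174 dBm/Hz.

Sensitivity = −174 + 10 log₁₀(B) + NF + SNR_min
= −174 + 64.56 + 4.51 + 5.25
= −99.68 dBm → −99.7 dBm

−99.7 dBm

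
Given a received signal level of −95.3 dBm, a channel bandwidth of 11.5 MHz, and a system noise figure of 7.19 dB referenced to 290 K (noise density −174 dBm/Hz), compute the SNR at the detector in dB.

Noise floor: N = −174 + 10 log₁₀(B) + NF
10 log₁₀(1.15×10⁷) = 70.61 dB
N = −174 + 70.61 + 7.19 = −96.20 dBm
SNR = P_sig − N = −95.3 − (−96.20) = 0.90 dB → 0.9 dB

0.9 dB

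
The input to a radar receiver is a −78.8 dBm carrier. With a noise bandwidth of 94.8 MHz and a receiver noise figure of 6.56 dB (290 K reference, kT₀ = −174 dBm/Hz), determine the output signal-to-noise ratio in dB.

8.9 dB

Noise floor: N = −174 + 10 log₁₀(B) + NF
10 log₁₀(9.48×10⁷) = 79.77 dB
N = −174 + 79.77 + 6.56 = −87.67 dBm
SNR = P_sig − N = −78.8 − (−87.67) = 8.87 dB → 8.9 dB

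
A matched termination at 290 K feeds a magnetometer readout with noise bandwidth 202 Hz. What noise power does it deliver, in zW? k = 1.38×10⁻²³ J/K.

808 zW

P_n = kTB = 1.38×10⁻²³ × 290 × 2.02×10² = 8.08×10⁻¹⁹ W = 808 zW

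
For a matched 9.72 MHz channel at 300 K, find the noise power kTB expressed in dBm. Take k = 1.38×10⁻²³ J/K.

P_n = kTB = 1.38×10⁻²³ × 300 × 9.72×10⁶ = 4.02×10⁻¹⁴ W
In dBm: 10 log₁₀(4.02×10⁻¹⁴ / 10⁻³) = −104.0 dBm

−104.0 dBm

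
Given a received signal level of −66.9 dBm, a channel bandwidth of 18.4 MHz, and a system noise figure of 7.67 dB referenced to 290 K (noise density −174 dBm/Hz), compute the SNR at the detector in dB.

Noise floor: N = −174 + 10 log₁₀(B) + NF
10 log₁₀(1.84×10⁷) = 72.65 dB
N = −174 + 72.65 + 7.67 = −93.68 dBm
SNR = P_sig − N = −66.9 − (−93.68) = 26.78 dB → 26.8 dB

26.8 dB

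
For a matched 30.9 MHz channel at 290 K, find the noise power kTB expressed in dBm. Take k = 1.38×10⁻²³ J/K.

−99.1 dBm

P_n = kTB = 1.38×10⁻²³ × 290 × 3.09×10⁷ = 1.24×10⁻¹³ W
In dBm: 10 log₁₀(1.24×10⁻¹³ / 10⁻³) = −99.1 dBm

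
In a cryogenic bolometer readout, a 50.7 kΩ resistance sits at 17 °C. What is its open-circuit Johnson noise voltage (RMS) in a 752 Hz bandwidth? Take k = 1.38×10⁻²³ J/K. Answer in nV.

781 nV

T = 17 °C + 273.15 = 290.15 K
V_n = √(4kTRB)
4kTRB = 4 × 1.38×10⁻²³ × 290.15 × 5.07×10⁴ × 7.52×10² = 6.11×10⁻¹³ V²
V_n = √(6.11×10⁻¹³) = 7.81×10⁻⁷ V = 781 nV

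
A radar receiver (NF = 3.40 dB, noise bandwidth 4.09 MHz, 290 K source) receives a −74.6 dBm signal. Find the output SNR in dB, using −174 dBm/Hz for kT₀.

29.9 dB

Noise floor: N = −174 + 10 log₁₀(B) + NF
10 log₁₀(4.09×10⁶) = 66.12 dB
N = −174 + 66.12 + 3.40 = −104.48 dBm
SNR = P_sig − N = −74.6 − (−104.48) = 29.88 dB → 29.9 dB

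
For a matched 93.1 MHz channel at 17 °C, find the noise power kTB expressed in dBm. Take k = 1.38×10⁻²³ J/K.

T = 17 °C + 273.15 = 290.15 K
P_n = kTB = 1.38×10⁻²³ × 290.15 × 9.31×10⁷ = 3.73×10⁻¹³ W
In dBm: 10 log₁₀(3.73×10⁻¹³ / 10⁻³) = −94.3 dBm

−94.3 dBm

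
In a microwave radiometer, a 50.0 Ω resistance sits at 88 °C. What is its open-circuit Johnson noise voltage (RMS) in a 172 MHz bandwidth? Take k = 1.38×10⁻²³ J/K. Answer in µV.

13.1 µV

T = 88 °C + 273.15 = 361.15 K
V_n = √(4kTRB)
4kTRB = 4 × 1.38×10⁻²³ × 361.15 × 5.00×10¹ × 1.72×10⁸ = 1.71×10⁻¹⁰ V²
V_n = √(1.71×10⁻¹⁰) = 1.31×10⁻⁵ V = 13.1 µV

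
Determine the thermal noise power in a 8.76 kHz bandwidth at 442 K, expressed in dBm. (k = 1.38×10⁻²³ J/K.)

P_n = kTB = 1.38×10⁻²³ × 442 × 8.76×10³ = 5.34×10⁻¹⁷ W
In dBm: 10 log₁₀(5.34×10⁻¹⁷ / 10⁻³) = −132.7 dBm

−132.7 dBm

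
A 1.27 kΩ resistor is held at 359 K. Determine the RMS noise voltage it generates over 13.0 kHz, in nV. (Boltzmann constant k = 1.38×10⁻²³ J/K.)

V_n = √(4kTRB)
4kTRB = 4 × 1.38×10⁻²³ × 359 × 1.27×10³ × 1.30×10⁴ = 3.27×10⁻¹³ V²
V_n = √(3.27×10⁻¹³) = 5.72×10⁻⁷ V = 572 nV

572 nV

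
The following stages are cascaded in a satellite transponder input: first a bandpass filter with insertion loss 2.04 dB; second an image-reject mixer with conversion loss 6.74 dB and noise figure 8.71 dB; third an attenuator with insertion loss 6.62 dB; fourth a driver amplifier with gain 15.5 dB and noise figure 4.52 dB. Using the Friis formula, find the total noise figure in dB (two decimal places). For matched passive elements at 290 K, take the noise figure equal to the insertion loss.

Convert to linear (a loss of L dB is a gain of −L dB): F_i = 10^(NF_i/10), G_i = 10^(G_i,dB/10)
  Stage 1: F_1 = 10^(2.04/10) = 1.600, G_1 = 10^(−2.04/10) = 0.6252
  Stage 2: F_2 = 10^(8.71/10) = 7.430, G_2 = 10^(−6.74/10) = 0.2118
  Stage 3: F_3 = 10^(6.62/10) = 4.592, G_3 = 10^(−6.62/10) = 0.2178
  Stage 4: F_4 = 10^(4.52/10) = 2.831, G_4 = 10^(15.5/10) = 35.48
Friis cascade:
  F = 1.600 + (7.430 − 1)/0.6252 + (4.592 − 1)/0.1324 + (2.831 − 1)/0.02884 = 102.5
NF = 10 log₁₀(102.5) = 20.11 dB

20.11 dB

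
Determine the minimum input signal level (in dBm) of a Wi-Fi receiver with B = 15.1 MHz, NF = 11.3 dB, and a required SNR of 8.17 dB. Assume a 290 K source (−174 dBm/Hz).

Sensitivity = −174 + 10 log₁₀(B) + NF + SNR_min
= −174 + 71.79 + 11.3 + 8.17
= −82.74 dBm → −82.7 dBm

−82.7 dBm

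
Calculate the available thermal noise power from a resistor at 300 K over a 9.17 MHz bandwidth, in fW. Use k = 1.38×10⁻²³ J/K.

38.0 fW

P_n = kTB = 1.38×10⁻²³ × 300 × 9.17×10⁶ = 3.80×10⁻¹⁴ W = 38.0 fW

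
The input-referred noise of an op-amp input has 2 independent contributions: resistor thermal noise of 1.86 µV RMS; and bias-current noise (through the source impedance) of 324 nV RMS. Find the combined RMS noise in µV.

Uncorrelated sources add in power (mean-square): V_tot = √(ΣV_i²)
V_tot = √[(1.86×10⁻⁶)² + (3.24×10⁻⁷)²] = 1.89×10⁻⁶ V = 1.89 µV

1.89 µV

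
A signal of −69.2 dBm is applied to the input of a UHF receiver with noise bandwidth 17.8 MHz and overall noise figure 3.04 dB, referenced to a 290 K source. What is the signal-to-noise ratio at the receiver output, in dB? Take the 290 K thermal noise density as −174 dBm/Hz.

Noise floor: N = −174 + 10 log₁₀(B) + NF
10 log₁₀(1.78×10⁷) = 72.5 dB
N = −174 + 72.5 + 3.04 = −98.46 dBm
SNR = P_sig − N = −69.2 − (−98.46) = 29.26 dB → 29.3 dB

29.3 dB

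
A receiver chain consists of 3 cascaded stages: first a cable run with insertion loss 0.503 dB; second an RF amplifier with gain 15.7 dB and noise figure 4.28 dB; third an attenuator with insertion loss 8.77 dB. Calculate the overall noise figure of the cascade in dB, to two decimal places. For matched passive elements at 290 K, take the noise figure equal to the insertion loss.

Convert to linear (a loss of L dB is a gain of −L dB): F_i = 10^(NF_i/10), G_i = 10^(G_i,dB/10)
  Stage 1: F_1 = 10^(0.503/10) = 1.123, G_1 = 10^(−0.503/10) = 0.8906
  Stage 2: F_2 = 10^(4.28/10) = 2.679, G_2 = 10^(15.7/10) = 37.15
  Stage 3: F_3 = 10^(8.77/10) = 7.534, G_3 = 10^(−8.77/10) = 0.1327
Friis cascade:
  F = 1.123 + (2.679 − 1)/0.8906 + (7.534 − 1)/33.09 = 3.206
NF = 10 log₁₀(3.206) = 5.06 dB

5.06 dB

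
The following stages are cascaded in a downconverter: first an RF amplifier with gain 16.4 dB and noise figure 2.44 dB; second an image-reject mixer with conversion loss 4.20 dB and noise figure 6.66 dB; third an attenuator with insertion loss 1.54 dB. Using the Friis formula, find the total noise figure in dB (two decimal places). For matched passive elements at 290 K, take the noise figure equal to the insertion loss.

Convert to linear (a loss of L dB is a gain of −L dB): F_i = 10^(NF_i/10), G_i = 10^(G_i,dB/10)
  Stage 1: F_1 = 10^(2.44/10) = 1.754, G_1 = 10^(16.4/10) = 43.65
  Stage 2: F_2 = 10^(6.66/10) = 4.634, G_2 = 10^(−4.20/10) = 0.3802
  Stage 3: F_3 = 10^(1.54/10) = 1.426, G_3 = 10^(−1.54/10) = 0.7015
Friis cascade:
  F = 1.754 + (4.634 − 1)/43.65 + (1.426 − 1)/16.60 = 1.863
NF = 10 log₁₀(1.863) = 2.70 dB

2.70 dB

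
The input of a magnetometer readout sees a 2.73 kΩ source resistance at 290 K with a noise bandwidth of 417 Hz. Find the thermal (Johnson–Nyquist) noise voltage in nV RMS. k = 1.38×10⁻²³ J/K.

V_n = √(4kTRB)
4kTRB = 4 × 1.38×10⁻²³ × 290 × 2.73×10³ × 4.17×10² = 1.82×10⁻¹⁴ V²
V_n = √(1.82×10⁻¹⁴) = 1.35×10⁻⁷ V = 135 nV

135 nV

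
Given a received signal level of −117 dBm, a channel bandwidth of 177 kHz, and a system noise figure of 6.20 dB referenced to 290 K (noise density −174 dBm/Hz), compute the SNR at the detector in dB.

−1.7 dB

Noise floor: N = −174 + 10 log₁₀(B) + NF
10 log₁₀(1.77×10⁵) = 52.48 dB
N = −174 + 52.48 + 6.20 = −115.32 dBm
SNR = P_sig − N = −117 − (−115.32) = −1.68 dB → −1.7 dB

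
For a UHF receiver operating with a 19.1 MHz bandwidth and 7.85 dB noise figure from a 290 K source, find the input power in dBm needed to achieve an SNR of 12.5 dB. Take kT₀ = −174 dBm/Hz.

Sensitivity = −174 + 10 log₁₀(B) + NF + SNR_min
= −174 + 72.81 + 7.85 + 12.5
= −80.84 dBm → −80.8 dBm

−80.8 dBm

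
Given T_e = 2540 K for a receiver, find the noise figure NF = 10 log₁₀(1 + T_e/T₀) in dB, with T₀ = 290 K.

9.89 dB

F = 1 + T_e/T₀ = 1 + 2540/290 = 9.75862
NF = 10 log₁₀(9.75862) = 9.89 dB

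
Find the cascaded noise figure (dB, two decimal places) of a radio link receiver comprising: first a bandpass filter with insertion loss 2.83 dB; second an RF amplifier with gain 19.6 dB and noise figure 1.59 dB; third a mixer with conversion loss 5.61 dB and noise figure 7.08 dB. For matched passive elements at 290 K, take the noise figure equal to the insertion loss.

4.55 dB

Convert to linear (a loss of L dB is a gain of −L dB): F_i = 10^(NF_i/10), G_i = 10^(G_i,dB/10)
  Stage 1: F_1 = 10^(2.83/10) = 1.919, G_1 = 10^(−2.83/10) = 0.5212
  Stage 2: F_2 = 10^(1.59/10) = 1.442, G_2 = 10^(19.6/10) = 91.20
  Stage 3: F_3 = 10^(7.08/10) = 5.105, G_3 = 10^(−5.61/10) = 0.2748
Friis cascade:
  F = 1.919 + (1.442 − 1)/0.5212 + (5.105 − 1)/47.53 = 2.853
NF = 10 log₁₀(2.853) = 4.55 dB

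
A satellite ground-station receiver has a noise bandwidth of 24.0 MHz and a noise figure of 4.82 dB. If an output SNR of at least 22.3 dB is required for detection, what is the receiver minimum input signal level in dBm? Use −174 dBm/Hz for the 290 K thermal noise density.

Sensitivity = −174 + 10 log₁₀(B) + NF + SNR_min
= −174 + 73.8 + 4.82 + 22.3
= −73.08 dBm → −73.1 dBm

−73.1 dBm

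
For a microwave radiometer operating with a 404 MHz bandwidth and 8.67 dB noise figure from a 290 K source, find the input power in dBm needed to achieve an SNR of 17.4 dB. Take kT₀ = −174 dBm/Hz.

−61.9 dBm

Sensitivity = −174 + 10 log₁₀(B) + NF + SNR_min
= −174 + 86.06 + 8.67 + 17.4
= −61.87 dBm → −61.9 dBm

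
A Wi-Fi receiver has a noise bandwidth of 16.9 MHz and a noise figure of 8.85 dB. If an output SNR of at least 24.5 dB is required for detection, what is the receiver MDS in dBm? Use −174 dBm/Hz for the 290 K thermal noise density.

Sensitivity = −174 + 10 log₁₀(B) + NF + SNR_min
= −174 + 72.28 + 8.85 + 24.5
= −68.37 dBm → −68.4 dBm

−68.4 dBm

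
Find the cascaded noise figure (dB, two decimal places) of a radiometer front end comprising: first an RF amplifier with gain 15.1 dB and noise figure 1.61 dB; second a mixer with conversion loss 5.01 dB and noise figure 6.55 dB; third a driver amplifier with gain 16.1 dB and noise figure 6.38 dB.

2.75 dB

Convert to linear (a loss of L dB is a gain of −L dB): F_i = 10^(NF_i/10), G_i = 10^(G_i,dB/10)
  Stage 1: F_1 = 10^(1.61/10) = 1.449, G_1 = 10^(15.1/10) = 32.36
  Stage 2: F_2 = 10^(6.55/10) = 4.519, G_2 = 10^(−5.01/10) = 0.3155
  Stage 3: F_3 = 10^(6.38/10) = 4.345, G_3 = 10^(16.1/10) = 40.74
Friis cascade:
  F = 1.449 + (4.519 − 1)/32.36 + (4.345 − 1)/10.21 = 1.885
NF = 10 log₁₀(1.885) = 2.75 dB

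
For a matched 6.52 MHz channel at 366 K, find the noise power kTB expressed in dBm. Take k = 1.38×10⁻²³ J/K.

−104.8 dBm

P_n = kTB = 1.38×10⁻²³ × 366 × 6.52×10⁶ = 3.29×10⁻¹⁴ W
In dBm: 10 log₁₀(3.29×10⁻¹⁴ / 10⁻³) = −104.8 dBm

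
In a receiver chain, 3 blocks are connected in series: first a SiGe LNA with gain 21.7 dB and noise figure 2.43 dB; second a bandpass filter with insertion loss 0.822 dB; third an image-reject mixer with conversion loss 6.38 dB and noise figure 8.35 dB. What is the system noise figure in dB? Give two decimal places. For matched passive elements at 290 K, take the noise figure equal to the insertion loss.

Convert to linear (a loss of L dB is a gain of −L dB): F_i = 10^(NF_i/10), G_i = 10^(G_i,dB/10)
  Stage 1: F_1 = 10^(2.43/10) = 1.750, G_1 = 10^(21.7/10) = 147.9
  Stage 2: F_2 = 10^(0.822/10) = 1.208, G_2 = 10^(−0.822/10) = 0.8276
  Stage 3: F_3 = 10^(8.35/10) = 6.839, G_3 = 10^(−6.38/10) = 0.2301
Friis cascade:
  F = 1.750 + (1.208 − 1)/147.9 + (6.839 − 1)/122.4 = 1.799
NF = 10 log₁₀(1.799) = 2.55 dB

2.55 dB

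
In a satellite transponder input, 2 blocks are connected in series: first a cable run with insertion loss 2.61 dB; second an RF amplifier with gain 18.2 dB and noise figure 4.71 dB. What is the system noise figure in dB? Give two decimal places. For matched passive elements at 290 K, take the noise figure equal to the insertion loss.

Convert to linear (a loss of L dB is a gain of −L dB): F_i = 10^(NF_i/10), G_i = 10^(G_i,dB/10)
  Stage 1: F_1 = 10^(2.61/10) = 1.824, G_1 = 10^(−2.61/10) = 0.5483
  Stage 2: F_2 = 10^(4.71/10) = 2.958, G_2 = 10^(18.2/10) = 66.07
Friis cascade:
  F = 1.824 + (2.958 − 1)/0.5483 = 5.395
NF = 10 log₁₀(5.395) = 7.32 dB

7.32 dB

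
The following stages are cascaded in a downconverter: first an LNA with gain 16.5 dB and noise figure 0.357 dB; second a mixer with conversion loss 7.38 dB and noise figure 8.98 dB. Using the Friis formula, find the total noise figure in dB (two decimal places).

Convert to linear (a loss of L dB is a gain of −L dB): F_i = 10^(NF_i/10), G_i = 10^(G_i,dB/10)
  Stage 1: F_1 = 10^(0.357/10) = 1.086, G_1 = 10^(16.5/10) = 44.67
  Stage 2: F_2 = 10^(8.98/10) = 7.907, G_2 = 10^(−7.38/10) = 0.1828
Friis cascade:
  F = 1.086 + (7.907 − 1)/44.67 = 1.240
NF = 10 log₁₀(1.240) = 0.94 dB

0.94 dB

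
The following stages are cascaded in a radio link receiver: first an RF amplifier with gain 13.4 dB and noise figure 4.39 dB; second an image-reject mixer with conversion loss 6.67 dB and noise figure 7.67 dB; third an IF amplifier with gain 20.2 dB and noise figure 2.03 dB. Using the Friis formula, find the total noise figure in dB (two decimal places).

4.91 dB

Convert to linear (a loss of L dB is a gain of −L dB): F_i = 10^(NF_i/10), G_i = 10^(G_i,dB/10)
  Stage 1: F_1 = 10^(4.39/10) = 2.748, G_1 = 10^(13.4/10) = 21.88
  Stage 2: F_2 = 10^(7.67/10) = 5.848, G_2 = 10^(−6.67/10) = 0.2153
  Stage 3: F_3 = 10^(2.03/10) = 1.596, G_3 = 10^(20.2/10) = 104.7
Friis cascade:
  F = 2.748 + (5.848 − 1)/21.88 + (1.596 − 1)/4.710 = 3.096
NF = 10 log₁₀(3.096) = 4.91 dB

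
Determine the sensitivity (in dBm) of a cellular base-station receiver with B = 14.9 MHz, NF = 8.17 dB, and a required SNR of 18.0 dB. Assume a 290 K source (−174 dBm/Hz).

−76.1 dBm

Sensitivity = −174 + 10 log₁₀(B) + NF + SNR_min
= −174 + 71.73 + 8.17 + 18.0
= −76.10 dBm → −76.1 dBm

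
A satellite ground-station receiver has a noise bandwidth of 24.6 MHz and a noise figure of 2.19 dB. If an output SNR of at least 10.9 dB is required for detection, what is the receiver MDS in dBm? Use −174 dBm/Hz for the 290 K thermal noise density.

−87.0 dBm

Sensitivity = −174 + 10 log₁₀(B) + NF + SNR_min
= −174 + 73.91 + 2.19 + 10.9
= −87.00 dBm → −87.0 dBm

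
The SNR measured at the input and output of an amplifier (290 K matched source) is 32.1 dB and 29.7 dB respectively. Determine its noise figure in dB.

2.4 dB

NF (dB) = SNR_in(dB) − SNR_out(dB) when the source is at T₀
NF = 32.1 − 29.7 = 2.4 dB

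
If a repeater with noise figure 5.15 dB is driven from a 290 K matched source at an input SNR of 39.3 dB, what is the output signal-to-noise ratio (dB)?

By definition F = SNR_in/SNR_out, so in dB: SNR_out = SNR_in − NF
SNR_out = 39.3 − 5.15 = 34.15 dB

34.15 dB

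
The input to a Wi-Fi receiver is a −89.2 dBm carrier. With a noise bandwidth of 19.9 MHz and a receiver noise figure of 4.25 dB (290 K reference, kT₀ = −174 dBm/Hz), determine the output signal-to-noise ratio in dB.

7.6 dB

Noise floor: N = −174 + 10 log₁₀(B) + NF
10 log₁₀(1.99×10⁷) = 72.99 dB
N = −174 + 72.99 + 4.25 = −96.76 dBm
SNR = P_sig − N = −89.2 − (−96.76) = 7.56 dB → 7.6 dB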